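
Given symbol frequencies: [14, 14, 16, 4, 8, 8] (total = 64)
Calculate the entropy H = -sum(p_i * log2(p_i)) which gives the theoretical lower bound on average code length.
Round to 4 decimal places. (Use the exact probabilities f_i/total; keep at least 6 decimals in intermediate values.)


Per-symbol terms -p_i * log2(p_i) with p_i = f_i/64:
  p = 14/64 = 0.218750: log2(p) = -2.192645, -p*log2(p) = 0.479641
  p = 14/64 = 0.218750: log2(p) = -2.192645, -p*log2(p) = 0.479641
  p = 16/64 = 0.250000: log2(p) = -2.000000, -p*log2(p) = 0.500000
  p = 4/64 = 0.062500: log2(p) = -4.000000, -p*log2(p) = 0.250000
  p = 8/64 = 0.125000: log2(p) = -3.000000, -p*log2(p) = 0.375000
  p = 8/64 = 0.125000: log2(p) = -3.000000, -p*log2(p) = 0.375000
H = 0.479641 + 0.479641 + 0.500000 + 0.250000 + 0.375000 + 0.375000 = 2.459282

H = 2.4593 bits/symbol


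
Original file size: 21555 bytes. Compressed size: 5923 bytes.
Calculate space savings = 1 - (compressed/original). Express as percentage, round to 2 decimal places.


ratio = compressed/original = 5923/21555 = 0.274785
savings = 1 - ratio = 1 - 0.274785 = 0.725215
as a percentage: 0.725215 * 100 = 72.52%

Space savings = 1 - 5923/21555 = 72.52%


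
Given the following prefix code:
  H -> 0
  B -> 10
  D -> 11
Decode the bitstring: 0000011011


Decoding step by step:
Bits 0 -> H
Bits 0 -> H
Bits 0 -> H
Bits 0 -> H
Bits 0 -> H
Bits 11 -> D
Bits 0 -> H
Bits 11 -> D


Decoded message: HHHHHDHD


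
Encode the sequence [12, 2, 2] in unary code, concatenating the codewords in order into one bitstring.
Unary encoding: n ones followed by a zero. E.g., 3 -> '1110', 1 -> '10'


Encode each number as n ones followed by a terminating 0:
  12 -> 1111111111110 (13 bits)
  2 -> 110 (3 bits)
  2 -> 110 (3 bits)
Total length = 13 + 3 + 3 = 19 bits.

Unary([12, 2, 2]) = 1111111111110110110 (19 bits)


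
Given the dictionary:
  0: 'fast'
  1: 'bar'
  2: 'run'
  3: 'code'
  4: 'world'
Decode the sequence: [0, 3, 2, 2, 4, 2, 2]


Look up each index in the dictionary:
  0 -> 'fast'
  3 -> 'code'
  2 -> 'run'
  2 -> 'run'
  4 -> 'world'
  2 -> 'run'
  2 -> 'run'

Decoded: "fast code run run world run run"


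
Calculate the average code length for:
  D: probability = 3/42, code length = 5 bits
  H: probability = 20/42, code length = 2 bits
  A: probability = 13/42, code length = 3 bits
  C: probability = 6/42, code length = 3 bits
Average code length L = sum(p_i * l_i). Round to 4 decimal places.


Weighted contributions p_i * l_i:
  D: (3/42) * 5 = 15/42
  H: (20/42) * 2 = 40/42
  A: (13/42) * 3 = 39/42
  C: (6/42) * 3 = 18/42
Sum = (15 + 40 + 39 + 18)/42 = 112/42

L = 112/42 = 2.6667 bits/symbol


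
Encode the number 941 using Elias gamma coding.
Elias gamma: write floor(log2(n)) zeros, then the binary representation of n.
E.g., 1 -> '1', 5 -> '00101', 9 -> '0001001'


num_bits = floor(log2(941)) + 1 = 10
leading_zeros = num_bits - 1 = 9
binary(941) = 1110101101

Elias gamma(941) = '000000000' + '1110101101' = 0000000001110101101 (19 bits)


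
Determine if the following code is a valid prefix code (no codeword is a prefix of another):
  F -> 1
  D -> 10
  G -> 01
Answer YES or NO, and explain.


Checking each pair (does one codeword prefix another?):
  F='1' vs D='10': prefix -- VIOLATION

NO -- this is NOT a valid prefix code. F (1) is a prefix of D (10).


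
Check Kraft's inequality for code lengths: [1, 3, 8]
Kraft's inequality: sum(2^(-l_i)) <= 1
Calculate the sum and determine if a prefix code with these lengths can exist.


Sum = 2^(-1) + 2^(-3) + 2^(-8)
    = 0.5 + 0.125 + 0.00390625
    = 161/256 = 0.62890625
Since 0.62890625 <= 1, Kraft's inequality IS satisfied.
A prefix code with these lengths CAN exist.

Kraft sum = 0.62890625. Satisfied.


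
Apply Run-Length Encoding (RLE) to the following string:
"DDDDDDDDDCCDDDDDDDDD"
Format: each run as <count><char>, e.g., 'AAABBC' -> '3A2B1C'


Scanning runs left to right:
  i=0: run of 'D' x 9 -> '9D'
  i=9: run of 'C' x 2 -> '2C'
  i=11: run of 'D' x 9 -> '9D'

RLE = 9D2C9D


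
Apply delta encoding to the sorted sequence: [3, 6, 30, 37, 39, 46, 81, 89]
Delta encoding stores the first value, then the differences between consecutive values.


First value: 3
Deltas:
  6 - 3 = 3
  30 - 6 = 24
  37 - 30 = 7
  39 - 37 = 2
  46 - 39 = 7
  81 - 46 = 35
  89 - 81 = 8


Delta encoded: [3, 3, 24, 7, 2, 7, 35, 8]


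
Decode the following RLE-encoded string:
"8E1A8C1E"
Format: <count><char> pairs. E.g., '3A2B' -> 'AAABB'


Expanding each <count><char> pair:
  8E -> 'EEEEEEEE'
  1A -> 'A'
  8C -> 'CCCCCCCC'
  1E -> 'E'

Decoded = EEEEEEEEACCCCCCCCE


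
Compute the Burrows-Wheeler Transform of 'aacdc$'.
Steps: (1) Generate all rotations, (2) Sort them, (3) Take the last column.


Rotations (sorted):
  0: $aacdc -> last char: c
  1: aacdc$ -> last char: $
  2: acdc$a -> last char: a
  3: c$aacd -> last char: d
  4: cdc$aa -> last char: a
  5: dc$aac -> last char: c


BWT = c$adac


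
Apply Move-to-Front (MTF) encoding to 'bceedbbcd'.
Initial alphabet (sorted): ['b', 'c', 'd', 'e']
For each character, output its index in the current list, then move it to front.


MTF encoding:
'b': index 0 in ['b', 'c', 'd', 'e'] -> ['b', 'c', 'd', 'e']
'c': index 1 in ['b', 'c', 'd', 'e'] -> ['c', 'b', 'd', 'e']
'e': index 3 in ['c', 'b', 'd', 'e'] -> ['e', 'c', 'b', 'd']
'e': index 0 in ['e', 'c', 'b', 'd'] -> ['e', 'c', 'b', 'd']
'd': index 3 in ['e', 'c', 'b', 'd'] -> ['d', 'e', 'c', 'b']
'b': index 3 in ['d', 'e', 'c', 'b'] -> ['b', 'd', 'e', 'c']
'b': index 0 in ['b', 'd', 'e', 'c'] -> ['b', 'd', 'e', 'c']
'c': index 3 in ['b', 'd', 'e', 'c'] -> ['c', 'b', 'd', 'e']
'd': index 2 in ['c', 'b', 'd', 'e'] -> ['d', 'c', 'b', 'e']


Output: [0, 1, 3, 0, 3, 3, 0, 3, 2]


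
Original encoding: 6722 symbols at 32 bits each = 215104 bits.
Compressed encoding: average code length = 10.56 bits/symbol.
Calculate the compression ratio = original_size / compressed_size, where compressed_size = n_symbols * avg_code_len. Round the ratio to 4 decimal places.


original_size = n_symbols * orig_bits = 6722 * 32 = 215104 bits
compressed_size = n_symbols * avg_code_len = 6722 * 10.56 = 70984.32 bits
ratio = original_size / compressed_size = 215104 / 70984.32 = 3.0303

Compression ratio = 3.0303


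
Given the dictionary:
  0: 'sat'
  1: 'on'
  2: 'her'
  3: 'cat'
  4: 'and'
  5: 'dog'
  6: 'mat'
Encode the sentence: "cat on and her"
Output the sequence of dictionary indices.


Look up each word in the dictionary:
  'cat' -> 3
  'on' -> 1
  'and' -> 4
  'her' -> 2

Encoded: [3, 1, 4, 2]


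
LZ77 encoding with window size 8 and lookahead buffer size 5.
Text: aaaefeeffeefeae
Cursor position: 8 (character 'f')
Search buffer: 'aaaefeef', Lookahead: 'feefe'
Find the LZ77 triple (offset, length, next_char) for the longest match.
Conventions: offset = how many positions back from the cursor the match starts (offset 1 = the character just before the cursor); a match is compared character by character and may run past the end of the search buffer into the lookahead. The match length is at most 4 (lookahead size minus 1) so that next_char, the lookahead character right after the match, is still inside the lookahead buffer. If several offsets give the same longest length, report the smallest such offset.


Try each offset into the search buffer:
  offset=1 (pos 7, char 'f'): match length 1
  offset=2 (pos 6, char 'e'): match length 0
  offset=3 (pos 5, char 'e'): match length 0
  offset=4 (pos 4, char 'f'): match length 4
  offset=5 (pos 3, char 'e'): match length 0
  offset=6 (pos 2, char 'a'): match length 0
  offset=7 (pos 1, char 'a'): match length 0
  offset=8 (pos 0, char 'a'): match length 0
Longest match has length 4 at offset 4.
next_char = character at position 8 + 4 = 12 -> 'e'

Best match: offset=4, length=4 (matching 'feef' starting at position 4)
LZ77 triple: (4, 4, 'e')


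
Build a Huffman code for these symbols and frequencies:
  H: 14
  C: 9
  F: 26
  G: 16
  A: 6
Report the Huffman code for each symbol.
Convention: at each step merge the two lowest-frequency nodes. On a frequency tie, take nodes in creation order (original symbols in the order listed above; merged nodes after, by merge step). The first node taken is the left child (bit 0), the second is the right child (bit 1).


Huffman tree construction:
Step 1: Merge A(6) + C(9) = 15
Step 2: Merge H(14) + (A+C)(15) = 29
Step 3: Merge G(16) + F(26) = 42
Step 4: Merge (H+(A+C))(29) + (G+F)(42) = 71
Read each symbol's code off the tree from the root (left child = 0, right child = 1).

Codes:
  H: 00 (length 2)
  C: 011 (length 3)
  F: 11 (length 2)
  G: 10 (length 2)
  A: 010 (length 3)
Average code length: 157/71 = 2.2113 bits/symbol


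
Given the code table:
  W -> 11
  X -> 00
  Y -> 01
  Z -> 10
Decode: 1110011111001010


Decoding:
11 -> W
10 -> Z
01 -> Y
11 -> W
11 -> W
00 -> X
10 -> Z
10 -> Z


Result: WZYWWXZZ


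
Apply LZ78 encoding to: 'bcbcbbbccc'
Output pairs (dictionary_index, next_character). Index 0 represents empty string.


LZ78 encoding steps:
Dictionary: {0: ''}
Step 1: w='' (idx 0), next='b' -> output (0, 'b'), add 'b' as idx 1
Step 2: w='' (idx 0), next='c' -> output (0, 'c'), add 'c' as idx 2
Step 3: w='b' (idx 1), next='c' -> output (1, 'c'), add 'bc' as idx 3
Step 4: w='b' (idx 1), next='b' -> output (1, 'b'), add 'bb' as idx 4
Step 5: w='bc' (idx 3), next='c' -> output (3, 'c'), add 'bcc' as idx 5
Step 6: w='c' (idx 2), end of input -> output (2, '')


Encoded: [(0, 'b'), (0, 'c'), (1, 'c'), (1, 'b'), (3, 'c'), (2, '')]


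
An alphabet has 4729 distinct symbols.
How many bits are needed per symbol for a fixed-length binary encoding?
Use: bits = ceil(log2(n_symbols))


log2(4729) = 12.2073
Bracket: 2^12 = 4096 < 4729 <= 2^13 = 8192
So ceil(log2(4729)) = 13

bits = ceil(log2(4729)) = ceil(12.2073) = 13 bits


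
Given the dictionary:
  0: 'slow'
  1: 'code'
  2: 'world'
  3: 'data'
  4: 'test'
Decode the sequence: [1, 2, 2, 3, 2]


Look up each index in the dictionary:
  1 -> 'code'
  2 -> 'world'
  2 -> 'world'
  3 -> 'data'
  2 -> 'world'

Decoded: "code world world data world"


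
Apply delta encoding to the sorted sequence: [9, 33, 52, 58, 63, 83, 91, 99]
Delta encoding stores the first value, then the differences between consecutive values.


First value: 9
Deltas:
  33 - 9 = 24
  52 - 33 = 19
  58 - 52 = 6
  63 - 58 = 5
  83 - 63 = 20
  91 - 83 = 8
  99 - 91 = 8


Delta encoded: [9, 24, 19, 6, 5, 20, 8, 8]


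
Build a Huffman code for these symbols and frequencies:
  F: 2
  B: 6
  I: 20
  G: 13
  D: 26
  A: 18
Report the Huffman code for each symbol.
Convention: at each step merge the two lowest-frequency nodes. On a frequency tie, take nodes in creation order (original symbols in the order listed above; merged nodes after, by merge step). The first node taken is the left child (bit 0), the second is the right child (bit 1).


Huffman tree construction:
Step 1: Merge F(2) + B(6) = 8
Step 2: Merge (F+B)(8) + G(13) = 21
Step 3: Merge A(18) + I(20) = 38
Step 4: Merge ((F+B)+G)(21) + D(26) = 47
Step 5: Merge (A+I)(38) + (((F+B)+G)+D)(47) = 85
Read each symbol's code off the tree from the root (left child = 0, right child = 1).

Codes:
  F: 1000 (length 4)
  B: 1001 (length 4)
  I: 01 (length 2)
  G: 101 (length 3)
  D: 11 (length 2)
  A: 00 (length 2)
Average code length: 199/85 = 2.3412 bits/symbol


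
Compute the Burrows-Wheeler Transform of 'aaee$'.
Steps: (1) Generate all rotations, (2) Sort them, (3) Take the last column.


Rotations (sorted):
  0: $aaee -> last char: e
  1: aaee$ -> last char: $
  2: aee$a -> last char: a
  3: e$aae -> last char: e
  4: ee$aa -> last char: a


BWT = e$aea


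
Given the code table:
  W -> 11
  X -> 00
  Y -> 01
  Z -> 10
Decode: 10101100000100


Decoding:
10 -> Z
10 -> Z
11 -> W
00 -> X
00 -> X
01 -> Y
00 -> X


Result: ZZWXXYX


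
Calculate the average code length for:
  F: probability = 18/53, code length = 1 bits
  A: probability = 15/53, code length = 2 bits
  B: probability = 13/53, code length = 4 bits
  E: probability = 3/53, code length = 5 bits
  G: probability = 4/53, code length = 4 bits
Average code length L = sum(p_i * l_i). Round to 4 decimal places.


Weighted contributions p_i * l_i:
  F: (18/53) * 1 = 18/53
  A: (15/53) * 2 = 30/53
  B: (13/53) * 4 = 52/53
  E: (3/53) * 5 = 15/53
  G: (4/53) * 4 = 16/53
Sum = (18 + 30 + 52 + 15 + 16)/53 = 131/53

L = 131/53 = 2.4717 bits/symbol


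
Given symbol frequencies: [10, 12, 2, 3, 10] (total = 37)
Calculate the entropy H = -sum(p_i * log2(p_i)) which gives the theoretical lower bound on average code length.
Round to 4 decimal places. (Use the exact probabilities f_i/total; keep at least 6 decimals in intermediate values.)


Per-symbol terms -p_i * log2(p_i) with p_i = f_i/37:
  p = 10/37 = 0.270270: log2(p) = -1.887525, -p*log2(p) = 0.510142
  p = 12/37 = 0.324324: log2(p) = -1.624491, -p*log2(p) = 0.526862
  p = 2/37 = 0.054054: log2(p) = -4.209453, -p*log2(p) = 0.227538
  p = 3/37 = 0.081081: log2(p) = -3.624491, -p*log2(p) = 0.293878
  p = 10/37 = 0.270270: log2(p) = -1.887525, -p*log2(p) = 0.510142
H = 0.510142 + 0.526862 + 0.227538 + 0.293878 + 0.510142 = 2.068562

H = 2.0686 bits/symbol


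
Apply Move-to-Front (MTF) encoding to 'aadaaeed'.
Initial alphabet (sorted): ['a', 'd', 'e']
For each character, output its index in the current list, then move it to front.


MTF encoding:
'a': index 0 in ['a', 'd', 'e'] -> ['a', 'd', 'e']
'a': index 0 in ['a', 'd', 'e'] -> ['a', 'd', 'e']
'd': index 1 in ['a', 'd', 'e'] -> ['d', 'a', 'e']
'a': index 1 in ['d', 'a', 'e'] -> ['a', 'd', 'e']
'a': index 0 in ['a', 'd', 'e'] -> ['a', 'd', 'e']
'e': index 2 in ['a', 'd', 'e'] -> ['e', 'a', 'd']
'e': index 0 in ['e', 'a', 'd'] -> ['e', 'a', 'd']
'd': index 2 in ['e', 'a', 'd'] -> ['d', 'e', 'a']


Output: [0, 0, 1, 1, 0, 2, 0, 2]


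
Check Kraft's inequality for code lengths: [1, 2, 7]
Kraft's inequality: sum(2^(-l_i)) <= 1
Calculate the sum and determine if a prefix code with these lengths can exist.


Sum = 2^(-1) + 2^(-2) + 2^(-7)
    = 0.5 + 0.25 + 0.0078125
    = 97/128 = 0.7578125
Since 0.7578125 <= 1, Kraft's inequality IS satisfied.
A prefix code with these lengths CAN exist.

Kraft sum = 0.7578125. Satisfied.


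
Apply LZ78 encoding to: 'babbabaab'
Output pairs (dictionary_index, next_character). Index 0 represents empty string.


LZ78 encoding steps:
Dictionary: {0: ''}
Step 1: w='' (idx 0), next='b' -> output (0, 'b'), add 'b' as idx 1
Step 2: w='' (idx 0), next='a' -> output (0, 'a'), add 'a' as idx 2
Step 3: w='b' (idx 1), next='b' -> output (1, 'b'), add 'bb' as idx 3
Step 4: w='a' (idx 2), next='b' -> output (2, 'b'), add 'ab' as idx 4
Step 5: w='a' (idx 2), next='a' -> output (2, 'a'), add 'aa' as idx 5
Step 6: w='b' (idx 1), end of input -> output (1, '')


Encoded: [(0, 'b'), (0, 'a'), (1, 'b'), (2, 'b'), (2, 'a'), (1, '')]


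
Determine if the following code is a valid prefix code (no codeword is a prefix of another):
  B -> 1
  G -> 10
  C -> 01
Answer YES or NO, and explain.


Checking each pair (does one codeword prefix another?):
  B='1' vs G='10': prefix -- VIOLATION

NO -- this is NOT a valid prefix code. B (1) is a prefix of G (10).


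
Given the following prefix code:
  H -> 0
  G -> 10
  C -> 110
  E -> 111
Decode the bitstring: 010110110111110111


Decoding step by step:
Bits 0 -> H
Bits 10 -> G
Bits 110 -> C
Bits 110 -> C
Bits 111 -> E
Bits 110 -> C
Bits 111 -> E


Decoded message: HGCCECE


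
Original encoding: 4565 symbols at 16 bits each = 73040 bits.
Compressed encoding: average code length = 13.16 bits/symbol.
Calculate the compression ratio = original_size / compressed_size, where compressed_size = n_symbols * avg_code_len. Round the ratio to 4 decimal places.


original_size = n_symbols * orig_bits = 4565 * 16 = 73040 bits
compressed_size = n_symbols * avg_code_len = 4565 * 13.16 = 60075.4 bits
ratio = original_size / compressed_size = 73040 / 60075.4 = 1.2158

Compression ratio = 1.2158


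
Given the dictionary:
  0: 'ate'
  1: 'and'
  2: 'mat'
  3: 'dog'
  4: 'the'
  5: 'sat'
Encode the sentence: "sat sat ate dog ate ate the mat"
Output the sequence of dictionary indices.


Look up each word in the dictionary:
  'sat' -> 5
  'sat' -> 5
  'ate' -> 0
  'dog' -> 3
  'ate' -> 0
  'ate' -> 0
  'the' -> 4
  'mat' -> 2

Encoded: [5, 5, 0, 3, 0, 0, 4, 2]


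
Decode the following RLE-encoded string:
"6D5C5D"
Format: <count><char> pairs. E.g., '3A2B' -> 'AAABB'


Expanding each <count><char> pair:
  6D -> 'DDDDDD'
  5C -> 'CCCCC'
  5D -> 'DDDDD'

Decoded = DDDDDDCCCCCDDDDD


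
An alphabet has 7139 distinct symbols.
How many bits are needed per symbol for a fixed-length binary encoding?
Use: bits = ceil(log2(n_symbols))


log2(7139) = 12.8015
Bracket: 2^12 = 4096 < 7139 <= 2^13 = 8192
So ceil(log2(7139)) = 13

bits = ceil(log2(7139)) = ceil(12.8015) = 13 bits


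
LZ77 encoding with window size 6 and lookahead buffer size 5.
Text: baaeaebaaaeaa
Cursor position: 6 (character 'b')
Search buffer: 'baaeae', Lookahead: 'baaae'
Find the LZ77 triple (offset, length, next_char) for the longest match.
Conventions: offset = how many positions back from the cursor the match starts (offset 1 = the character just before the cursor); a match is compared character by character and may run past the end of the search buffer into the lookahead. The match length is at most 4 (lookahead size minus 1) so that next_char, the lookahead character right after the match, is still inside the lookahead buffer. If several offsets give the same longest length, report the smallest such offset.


Try each offset into the search buffer:
  offset=1 (pos 5, char 'e'): match length 0
  offset=2 (pos 4, char 'a'): match length 0
  offset=3 (pos 3, char 'e'): match length 0
  offset=4 (pos 2, char 'a'): match length 0
  offset=5 (pos 1, char 'a'): match length 0
  offset=6 (pos 0, char 'b'): match length 3
Longest match has length 3 at offset 6.
next_char = character at position 6 + 3 = 9 -> 'a'

Best match: offset=6, length=3 (matching 'baa' starting at position 0)
LZ77 triple: (6, 3, 'a')


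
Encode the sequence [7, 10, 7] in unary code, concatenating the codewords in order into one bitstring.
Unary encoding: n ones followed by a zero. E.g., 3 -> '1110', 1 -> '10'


Encode each number as n ones followed by a terminating 0:
  7 -> 11111110 (8 bits)
  10 -> 11111111110 (11 bits)
  7 -> 11111110 (8 bits)
Total length = 8 + 11 + 8 = 27 bits.

Unary([7, 10, 7]) = 111111101111111111011111110 (27 bits)


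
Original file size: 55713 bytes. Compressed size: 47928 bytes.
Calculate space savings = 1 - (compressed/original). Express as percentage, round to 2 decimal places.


ratio = compressed/original = 47928/55713 = 0.860266
savings = 1 - ratio = 1 - 0.860266 = 0.139734
as a percentage: 0.139734 * 100 = 13.97%

Space savings = 1 - 47928/55713 = 13.97%


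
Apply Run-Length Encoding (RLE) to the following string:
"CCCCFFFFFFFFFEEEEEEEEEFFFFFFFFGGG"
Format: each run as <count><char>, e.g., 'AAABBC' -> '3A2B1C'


Scanning runs left to right:
  i=0: run of 'C' x 4 -> '4C'
  i=4: run of 'F' x 9 -> '9F'
  i=13: run of 'E' x 9 -> '9E'
  i=22: run of 'F' x 8 -> '8F'
  i=30: run of 'G' x 3 -> '3G'

RLE = 4C9F9E8F3G


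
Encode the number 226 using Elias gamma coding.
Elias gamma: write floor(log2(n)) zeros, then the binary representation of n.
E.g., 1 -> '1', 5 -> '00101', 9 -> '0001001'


num_bits = floor(log2(226)) + 1 = 8
leading_zeros = num_bits - 1 = 7
binary(226) = 11100010

Elias gamma(226) = '0000000' + '11100010' = 000000011100010 (15 bits)


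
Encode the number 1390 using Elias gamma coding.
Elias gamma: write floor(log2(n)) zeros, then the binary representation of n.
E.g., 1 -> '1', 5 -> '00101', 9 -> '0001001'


num_bits = floor(log2(1390)) + 1 = 11
leading_zeros = num_bits - 1 = 10
binary(1390) = 10101101110

Elias gamma(1390) = '0000000000' + '10101101110' = 000000000010101101110 (21 bits)


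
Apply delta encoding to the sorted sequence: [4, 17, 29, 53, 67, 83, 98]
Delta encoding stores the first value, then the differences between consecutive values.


First value: 4
Deltas:
  17 - 4 = 13
  29 - 17 = 12
  53 - 29 = 24
  67 - 53 = 14
  83 - 67 = 16
  98 - 83 = 15


Delta encoded: [4, 13, 12, 24, 14, 16, 15]


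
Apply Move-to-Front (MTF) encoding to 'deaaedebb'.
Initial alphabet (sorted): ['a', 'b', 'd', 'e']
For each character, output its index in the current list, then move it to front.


MTF encoding:
'd': index 2 in ['a', 'b', 'd', 'e'] -> ['d', 'a', 'b', 'e']
'e': index 3 in ['d', 'a', 'b', 'e'] -> ['e', 'd', 'a', 'b']
'a': index 2 in ['e', 'd', 'a', 'b'] -> ['a', 'e', 'd', 'b']
'a': index 0 in ['a', 'e', 'd', 'b'] -> ['a', 'e', 'd', 'b']
'e': index 1 in ['a', 'e', 'd', 'b'] -> ['e', 'a', 'd', 'b']
'd': index 2 in ['e', 'a', 'd', 'b'] -> ['d', 'e', 'a', 'b']
'e': index 1 in ['d', 'e', 'a', 'b'] -> ['e', 'd', 'a', 'b']
'b': index 3 in ['e', 'd', 'a', 'b'] -> ['b', 'e', 'd', 'a']
'b': index 0 in ['b', 'e', 'd', 'a'] -> ['b', 'e', 'd', 'a']


Output: [2, 3, 2, 0, 1, 2, 1, 3, 0]


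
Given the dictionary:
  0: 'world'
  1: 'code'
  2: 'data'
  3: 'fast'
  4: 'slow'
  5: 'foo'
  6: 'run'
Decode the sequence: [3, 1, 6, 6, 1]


Look up each index in the dictionary:
  3 -> 'fast'
  1 -> 'code'
  6 -> 'run'
  6 -> 'run'
  1 -> 'code'

Decoded: "fast code run run code"


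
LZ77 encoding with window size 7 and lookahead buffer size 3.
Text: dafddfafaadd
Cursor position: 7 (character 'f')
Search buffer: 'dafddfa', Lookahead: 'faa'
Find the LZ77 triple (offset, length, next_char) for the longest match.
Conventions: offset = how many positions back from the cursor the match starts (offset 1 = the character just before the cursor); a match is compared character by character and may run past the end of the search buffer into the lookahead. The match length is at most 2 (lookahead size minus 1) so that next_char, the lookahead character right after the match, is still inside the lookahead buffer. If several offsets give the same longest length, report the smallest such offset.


Try each offset into the search buffer:
  offset=1 (pos 6, char 'a'): match length 0
  offset=2 (pos 5, char 'f'): match length 2
  offset=3 (pos 4, char 'd'): match length 0
  offset=4 (pos 3, char 'd'): match length 0
  offset=5 (pos 2, char 'f'): match length 1
  offset=6 (pos 1, char 'a'): match length 0
  offset=7 (pos 0, char 'd'): match length 0
Longest match has length 2 at offset 2.
next_char = character at position 7 + 2 = 9 -> 'a'

Best match: offset=2, length=2 (matching 'fa' starting at position 5)
LZ77 triple: (2, 2, 'a')


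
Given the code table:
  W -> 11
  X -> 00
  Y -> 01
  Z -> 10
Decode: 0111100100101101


Decoding:
01 -> Y
11 -> W
10 -> Z
01 -> Y
00 -> X
10 -> Z
11 -> W
01 -> Y


Result: YWZYXZWY


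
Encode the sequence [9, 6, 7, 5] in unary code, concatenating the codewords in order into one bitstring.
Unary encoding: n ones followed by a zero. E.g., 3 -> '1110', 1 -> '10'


Encode each number as n ones followed by a terminating 0:
  9 -> 1111111110 (10 bits)
  6 -> 1111110 (7 bits)
  7 -> 11111110 (8 bits)
  5 -> 111110 (6 bits)
Total length = 10 + 7 + 8 + 6 = 31 bits.

Unary([9, 6, 7, 5]) = 1111111110111111011111110111110 (31 bits)


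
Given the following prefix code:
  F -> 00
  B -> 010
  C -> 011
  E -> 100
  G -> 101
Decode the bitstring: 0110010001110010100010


Decoding step by step:
Bits 011 -> C
Bits 00 -> F
Bits 100 -> E
Bits 011 -> C
Bits 100 -> E
Bits 101 -> G
Bits 00 -> F
Bits 010 -> B


Decoded message: CFECEGFB


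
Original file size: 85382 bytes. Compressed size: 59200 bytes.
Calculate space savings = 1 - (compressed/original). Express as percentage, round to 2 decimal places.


ratio = compressed/original = 59200/85382 = 0.693355
savings = 1 - ratio = 1 - 0.693355 = 0.306645
as a percentage: 0.306645 * 100 = 30.66%

Space savings = 1 - 59200/85382 = 30.66%


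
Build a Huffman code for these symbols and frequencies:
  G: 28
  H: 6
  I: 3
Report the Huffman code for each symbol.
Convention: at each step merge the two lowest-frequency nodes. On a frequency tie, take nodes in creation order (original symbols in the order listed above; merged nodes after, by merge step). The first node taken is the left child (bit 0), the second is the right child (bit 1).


Huffman tree construction:
Step 1: Merge I(3) + H(6) = 9
Step 2: Merge (I+H)(9) + G(28) = 37
Read each symbol's code off the tree from the root (left child = 0, right child = 1).

Codes:
  G: 1 (length 1)
  H: 01 (length 2)
  I: 00 (length 2)
Average code length: 46/37 = 1.2432 bits/symbol


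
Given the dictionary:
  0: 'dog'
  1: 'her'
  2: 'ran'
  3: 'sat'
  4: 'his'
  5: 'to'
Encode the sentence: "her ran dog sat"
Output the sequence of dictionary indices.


Look up each word in the dictionary:
  'her' -> 1
  'ran' -> 2
  'dog' -> 0
  'sat' -> 3

Encoded: [1, 2, 0, 3]


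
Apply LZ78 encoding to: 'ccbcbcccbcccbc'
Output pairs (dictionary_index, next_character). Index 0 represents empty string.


LZ78 encoding steps:
Dictionary: {0: ''}
Step 1: w='' (idx 0), next='c' -> output (0, 'c'), add 'c' as idx 1
Step 2: w='c' (idx 1), next='b' -> output (1, 'b'), add 'cb' as idx 2
Step 3: w='cb' (idx 2), next='c' -> output (2, 'c'), add 'cbc' as idx 3
Step 4: w='c' (idx 1), next='c' -> output (1, 'c'), add 'cc' as idx 4
Step 5: w='' (idx 0), next='b' -> output (0, 'b'), add 'b' as idx 5
Step 6: w='cc' (idx 4), next='c' -> output (4, 'c'), add 'ccc' as idx 6
Step 7: w='b' (idx 5), next='c' -> output (5, 'c'), add 'bc' as idx 7


Encoded: [(0, 'c'), (1, 'b'), (2, 'c'), (1, 'c'), (0, 'b'), (4, 'c'), (5, 'c')]


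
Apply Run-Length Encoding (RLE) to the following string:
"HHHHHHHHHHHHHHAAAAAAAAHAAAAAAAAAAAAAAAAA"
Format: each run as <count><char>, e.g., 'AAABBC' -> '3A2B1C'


Scanning runs left to right:
  i=0: run of 'H' x 14 -> '14H'
  i=14: run of 'A' x 8 -> '8A'
  i=22: run of 'H' x 1 -> '1H'
  i=23: run of 'A' x 17 -> '17A'

RLE = 14H8A1H17A


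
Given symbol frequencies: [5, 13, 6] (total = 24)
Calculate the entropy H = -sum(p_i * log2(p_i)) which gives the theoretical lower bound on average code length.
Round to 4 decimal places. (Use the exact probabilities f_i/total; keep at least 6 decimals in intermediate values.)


Per-symbol terms -p_i * log2(p_i) with p_i = f_i/24:
  p = 5/24 = 0.208333: log2(p) = -2.263034, -p*log2(p) = 0.471466
  p = 13/24 = 0.541667: log2(p) = -0.884523, -p*log2(p) = 0.479117
  p = 6/24 = 0.250000: log2(p) = -2.000000, -p*log2(p) = 0.500000
H = 0.471466 + 0.479117 + 0.500000 = 1.450583

H = 1.4506 bits/symbol


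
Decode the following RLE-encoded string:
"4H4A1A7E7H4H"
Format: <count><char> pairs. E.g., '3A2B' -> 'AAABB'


Expanding each <count><char> pair:
  4H -> 'HHHH'
  4A -> 'AAAA'
  1A -> 'A'
  7E -> 'EEEEEEE'
  7H -> 'HHHHHHH'
  4H -> 'HHHH'

Decoded = HHHHAAAAAEEEEEEEHHHHHHHHHHH


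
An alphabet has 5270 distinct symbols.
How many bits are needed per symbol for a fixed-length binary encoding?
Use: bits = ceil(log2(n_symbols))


log2(5270) = 12.3636
Bracket: 2^12 = 4096 < 5270 <= 2^13 = 8192
So ceil(log2(5270)) = 13

bits = ceil(log2(5270)) = ceil(12.3636) = 13 bits


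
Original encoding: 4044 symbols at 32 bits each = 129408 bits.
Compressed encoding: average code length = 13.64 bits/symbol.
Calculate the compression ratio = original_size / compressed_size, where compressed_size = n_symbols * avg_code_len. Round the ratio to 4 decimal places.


original_size = n_symbols * orig_bits = 4044 * 32 = 129408 bits
compressed_size = n_symbols * avg_code_len = 4044 * 13.64 = 55160.16 bits
ratio = original_size / compressed_size = 129408 / 55160.16 = 2.346

Compression ratio = 2.346


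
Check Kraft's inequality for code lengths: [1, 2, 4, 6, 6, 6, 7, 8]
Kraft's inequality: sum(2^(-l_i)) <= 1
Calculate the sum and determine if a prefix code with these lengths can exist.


Sum = 2^(-1) + 2^(-2) + 2^(-4) + 2^(-6) + 2^(-6) + 2^(-6) + 2^(-7) + 2^(-8)
    = 0.5 + 0.25 + 0.0625 + 0.015625 + 0.015625 + 0.015625 + 0.0078125 + 0.00390625
    = 223/256 = 0.87109375
Since 0.87109375 <= 1, Kraft's inequality IS satisfied.
A prefix code with these lengths CAN exist.

Kraft sum = 0.87109375. Satisfied.


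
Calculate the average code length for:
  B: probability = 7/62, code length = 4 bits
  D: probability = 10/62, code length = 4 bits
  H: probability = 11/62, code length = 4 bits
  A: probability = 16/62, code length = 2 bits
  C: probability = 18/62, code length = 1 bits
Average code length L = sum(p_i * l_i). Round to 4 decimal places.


Weighted contributions p_i * l_i:
  B: (7/62) * 4 = 28/62
  D: (10/62) * 4 = 40/62
  H: (11/62) * 4 = 44/62
  A: (16/62) * 2 = 32/62
  C: (18/62) * 1 = 18/62
Sum = (28 + 40 + 44 + 32 + 18)/62 = 162/62

L = 162/62 = 2.6129 bits/symbol


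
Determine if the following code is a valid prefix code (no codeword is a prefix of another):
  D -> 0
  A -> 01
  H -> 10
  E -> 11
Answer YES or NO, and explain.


Checking each pair (does one codeword prefix another?):
  D='0' vs A='01': prefix -- VIOLATION

NO -- this is NOT a valid prefix code. D (0) is a prefix of A (01).


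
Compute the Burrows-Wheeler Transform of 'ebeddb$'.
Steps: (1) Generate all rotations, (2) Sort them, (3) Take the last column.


Rotations (sorted):
  0: $ebeddb -> last char: b
  1: b$ebedd -> last char: d
  2: beddb$e -> last char: e
  3: db$ebed -> last char: d
  4: ddb$ebe -> last char: e
  5: ebeddb$ -> last char: $
  6: eddb$eb -> last char: b


BWT = bdede$b


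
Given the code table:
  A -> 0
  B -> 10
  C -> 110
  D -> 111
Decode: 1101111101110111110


Decoding:
110 -> C
111 -> D
110 -> C
111 -> D
0 -> A
111 -> D
110 -> C


Result: CDCDADC


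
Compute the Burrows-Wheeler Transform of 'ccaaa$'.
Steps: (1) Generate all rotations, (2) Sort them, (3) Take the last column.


Rotations (sorted):
  0: $ccaaa -> last char: a
  1: a$ccaa -> last char: a
  2: aa$cca -> last char: a
  3: aaa$cc -> last char: c
  4: caaa$c -> last char: c
  5: ccaaa$ -> last char: $


BWT = aaacc$


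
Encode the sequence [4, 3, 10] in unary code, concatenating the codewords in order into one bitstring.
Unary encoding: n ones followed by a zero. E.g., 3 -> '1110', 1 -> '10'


Encode each number as n ones followed by a terminating 0:
  4 -> 11110 (5 bits)
  3 -> 1110 (4 bits)
  10 -> 11111111110 (11 bits)
Total length = 5 + 4 + 11 = 20 bits.

Unary([4, 3, 10]) = 11110111011111111110 (20 bits)


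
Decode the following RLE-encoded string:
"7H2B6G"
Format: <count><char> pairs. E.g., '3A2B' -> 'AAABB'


Expanding each <count><char> pair:
  7H -> 'HHHHHHH'
  2B -> 'BB'
  6G -> 'GGGGGG'

Decoded = HHHHHHHBBGGGGGG


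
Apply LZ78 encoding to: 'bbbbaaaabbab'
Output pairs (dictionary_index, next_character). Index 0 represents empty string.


LZ78 encoding steps:
Dictionary: {0: ''}
Step 1: w='' (idx 0), next='b' -> output (0, 'b'), add 'b' as idx 1
Step 2: w='b' (idx 1), next='b' -> output (1, 'b'), add 'bb' as idx 2
Step 3: w='b' (idx 1), next='a' -> output (1, 'a'), add 'ba' as idx 3
Step 4: w='' (idx 0), next='a' -> output (0, 'a'), add 'a' as idx 4
Step 5: w='a' (idx 4), next='a' -> output (4, 'a'), add 'aa' as idx 5
Step 6: w='bb' (idx 2), next='a' -> output (2, 'a'), add 'bba' as idx 6
Step 7: w='b' (idx 1), end of input -> output (1, '')


Encoded: [(0, 'b'), (1, 'b'), (1, 'a'), (0, 'a'), (4, 'a'), (2, 'a'), (1, '')]


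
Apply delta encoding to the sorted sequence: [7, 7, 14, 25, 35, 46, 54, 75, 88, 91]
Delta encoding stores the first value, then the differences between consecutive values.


First value: 7
Deltas:
  7 - 7 = 0
  14 - 7 = 7
  25 - 14 = 11
  35 - 25 = 10
  46 - 35 = 11
  54 - 46 = 8
  75 - 54 = 21
  88 - 75 = 13
  91 - 88 = 3


Delta encoded: [7, 0, 7, 11, 10, 11, 8, 21, 13, 3]


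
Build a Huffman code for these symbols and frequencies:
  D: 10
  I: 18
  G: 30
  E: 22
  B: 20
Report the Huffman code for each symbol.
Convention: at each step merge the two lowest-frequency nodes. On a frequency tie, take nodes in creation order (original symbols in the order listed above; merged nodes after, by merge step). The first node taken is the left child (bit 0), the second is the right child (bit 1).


Huffman tree construction:
Step 1: Merge D(10) + I(18) = 28
Step 2: Merge B(20) + E(22) = 42
Step 3: Merge (D+I)(28) + G(30) = 58
Step 4: Merge (B+E)(42) + ((D+I)+G)(58) = 100
Read each symbol's code off the tree from the root (left child = 0, right child = 1).

Codes:
  D: 100 (length 3)
  I: 101 (length 3)
  G: 11 (length 2)
  E: 01 (length 2)
  B: 00 (length 2)
Average code length: 228/100 = 2.2800 bits/symbol


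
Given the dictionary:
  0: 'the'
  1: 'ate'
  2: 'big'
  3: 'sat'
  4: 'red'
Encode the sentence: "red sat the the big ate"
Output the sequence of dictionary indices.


Look up each word in the dictionary:
  'red' -> 4
  'sat' -> 3
  'the' -> 0
  'the' -> 0
  'big' -> 2
  'ate' -> 1

Encoded: [4, 3, 0, 0, 2, 1]


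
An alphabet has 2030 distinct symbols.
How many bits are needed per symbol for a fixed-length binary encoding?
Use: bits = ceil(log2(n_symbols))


log2(2030) = 10.9873
Bracket: 2^10 = 1024 < 2030 <= 2^11 = 2048
So ceil(log2(2030)) = 11

bits = ceil(log2(2030)) = ceil(10.9873) = 11 bits


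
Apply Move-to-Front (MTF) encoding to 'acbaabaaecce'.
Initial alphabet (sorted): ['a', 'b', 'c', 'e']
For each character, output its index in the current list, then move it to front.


MTF encoding:
'a': index 0 in ['a', 'b', 'c', 'e'] -> ['a', 'b', 'c', 'e']
'c': index 2 in ['a', 'b', 'c', 'e'] -> ['c', 'a', 'b', 'e']
'b': index 2 in ['c', 'a', 'b', 'e'] -> ['b', 'c', 'a', 'e']
'a': index 2 in ['b', 'c', 'a', 'e'] -> ['a', 'b', 'c', 'e']
'a': index 0 in ['a', 'b', 'c', 'e'] -> ['a', 'b', 'c', 'e']
'b': index 1 in ['a', 'b', 'c', 'e'] -> ['b', 'a', 'c', 'e']
'a': index 1 in ['b', 'a', 'c', 'e'] -> ['a', 'b', 'c', 'e']
'a': index 0 in ['a', 'b', 'c', 'e'] -> ['a', 'b', 'c', 'e']
'e': index 3 in ['a', 'b', 'c', 'e'] -> ['e', 'a', 'b', 'c']
'c': index 3 in ['e', 'a', 'b', 'c'] -> ['c', 'e', 'a', 'b']
'c': index 0 in ['c', 'e', 'a', 'b'] -> ['c', 'e', 'a', 'b']
'e': index 1 in ['c', 'e', 'a', 'b'] -> ['e', 'c', 'a', 'b']


Output: [0, 2, 2, 2, 0, 1, 1, 0, 3, 3, 0, 1]


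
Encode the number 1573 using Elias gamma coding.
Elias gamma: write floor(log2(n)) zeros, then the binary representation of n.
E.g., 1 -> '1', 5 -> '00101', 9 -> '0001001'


num_bits = floor(log2(1573)) + 1 = 11
leading_zeros = num_bits - 1 = 10
binary(1573) = 11000100101

Elias gamma(1573) = '0000000000' + '11000100101' = 000000000011000100101 (21 bits)


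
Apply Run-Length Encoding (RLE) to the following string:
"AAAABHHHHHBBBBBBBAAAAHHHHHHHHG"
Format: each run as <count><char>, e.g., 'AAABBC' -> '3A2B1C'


Scanning runs left to right:
  i=0: run of 'A' x 4 -> '4A'
  i=4: run of 'B' x 1 -> '1B'
  i=5: run of 'H' x 5 -> '5H'
  i=10: run of 'B' x 7 -> '7B'
  i=17: run of 'A' x 4 -> '4A'
  i=21: run of 'H' x 8 -> '8H'
  i=29: run of 'G' x 1 -> '1G'

RLE = 4A1B5H7B4A8H1G


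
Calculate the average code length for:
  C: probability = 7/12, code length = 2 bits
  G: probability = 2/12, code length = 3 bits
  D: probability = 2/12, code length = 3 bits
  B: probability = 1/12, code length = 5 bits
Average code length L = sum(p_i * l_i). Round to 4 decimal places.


Weighted contributions p_i * l_i:
  C: (7/12) * 2 = 14/12
  G: (2/12) * 3 = 6/12
  D: (2/12) * 3 = 6/12
  B: (1/12) * 5 = 5/12
Sum = (14 + 6 + 6 + 5)/12 = 31/12

L = 31/12 = 2.5833 bits/symbol


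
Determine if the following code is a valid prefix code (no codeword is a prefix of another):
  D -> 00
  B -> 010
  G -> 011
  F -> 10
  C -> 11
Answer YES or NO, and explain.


Checking each pair (does one codeword prefix another?):
  D='00' vs B='010': no prefix
  D='00' vs G='011': no prefix
  D='00' vs F='10': no prefix
  D='00' vs C='11': no prefix
  B='010' vs D='00': no prefix
  B='010' vs G='011': no prefix
  B='010' vs F='10': no prefix
  B='010' vs C='11': no prefix
  G='011' vs D='00': no prefix
  G='011' vs B='010': no prefix
  G='011' vs F='10': no prefix
  G='011' vs C='11': no prefix
  F='10' vs D='00': no prefix
  F='10' vs B='010': no prefix
  F='10' vs G='011': no prefix
  F='10' vs C='11': no prefix
  C='11' vs D='00': no prefix
  C='11' vs B='010': no prefix
  C='11' vs G='011': no prefix
  C='11' vs F='10': no prefix
No violation found over all pairs.

YES -- this is a valid prefix code. No codeword is a prefix of any other codeword.


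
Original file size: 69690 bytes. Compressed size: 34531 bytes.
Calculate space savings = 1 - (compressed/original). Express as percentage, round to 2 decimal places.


ratio = compressed/original = 34531/69690 = 0.495494
savings = 1 - ratio = 1 - 0.495494 = 0.504506
as a percentage: 0.504506 * 100 = 50.45%

Space savings = 1 - 34531/69690 = 50.45%


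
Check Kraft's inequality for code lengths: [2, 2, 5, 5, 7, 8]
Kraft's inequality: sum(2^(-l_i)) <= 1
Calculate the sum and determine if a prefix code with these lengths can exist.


Sum = 2^(-2) + 2^(-2) + 2^(-5) + 2^(-5) + 2^(-7) + 2^(-8)
    = 0.25 + 0.25 + 0.03125 + 0.03125 + 0.0078125 + 0.00390625
    = 147/256 = 0.57421875
Since 0.57421875 <= 1, Kraft's inequality IS satisfied.
A prefix code with these lengths CAN exist.

Kraft sum = 0.57421875. Satisfied.


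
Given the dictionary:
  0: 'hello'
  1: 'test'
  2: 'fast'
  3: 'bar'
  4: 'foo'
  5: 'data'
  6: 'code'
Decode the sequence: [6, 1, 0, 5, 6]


Look up each index in the dictionary:
  6 -> 'code'
  1 -> 'test'
  0 -> 'hello'
  5 -> 'data'
  6 -> 'code'

Decoded: "code test hello data code"


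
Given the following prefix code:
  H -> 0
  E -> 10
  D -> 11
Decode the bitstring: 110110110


Decoding step by step:
Bits 11 -> D
Bits 0 -> H
Bits 11 -> D
Bits 0 -> H
Bits 11 -> D
Bits 0 -> H


Decoded message: DHDHDH


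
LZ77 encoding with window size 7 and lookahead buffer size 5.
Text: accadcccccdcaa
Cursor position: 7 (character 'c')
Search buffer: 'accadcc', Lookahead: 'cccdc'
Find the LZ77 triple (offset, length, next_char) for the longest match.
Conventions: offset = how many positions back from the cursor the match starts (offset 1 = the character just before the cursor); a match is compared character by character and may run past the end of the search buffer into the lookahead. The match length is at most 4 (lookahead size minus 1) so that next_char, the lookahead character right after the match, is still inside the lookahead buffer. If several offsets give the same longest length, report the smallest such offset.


Try each offset into the search buffer:
  offset=1 (pos 6, char 'c'): match length 3
  offset=2 (pos 5, char 'c'): match length 3
  offset=3 (pos 4, char 'd'): match length 0
  offset=4 (pos 3, char 'a'): match length 0
  offset=5 (pos 2, char 'c'): match length 1
  offset=6 (pos 1, char 'c'): match length 2
  offset=7 (pos 0, char 'a'): match length 0
Longest match has length 3, found at offsets 1, 2; take the smallest, offset 1.
next_char = character at position 7 + 3 = 10 -> 'd'

Best match: offset=1, length=3 (matching 'ccc' starting at position 6)
LZ77 triple: (1, 3, 'd')


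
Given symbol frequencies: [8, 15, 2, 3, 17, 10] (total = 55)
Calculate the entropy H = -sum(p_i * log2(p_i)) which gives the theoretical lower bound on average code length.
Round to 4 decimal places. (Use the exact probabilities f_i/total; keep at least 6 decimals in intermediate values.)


Per-symbol terms -p_i * log2(p_i) with p_i = f_i/55:
  p = 8/55 = 0.145455: log2(p) = -2.781360, -p*log2(p) = 0.404561
  p = 15/55 = 0.272727: log2(p) = -1.874469, -p*log2(p) = 0.511219
  p = 2/55 = 0.036364: log2(p) = -4.781360, -p*log2(p) = 0.173868
  p = 3/55 = 0.054545: log2(p) = -4.196397, -p*log2(p) = 0.228894
  p = 17/55 = 0.309091: log2(p) = -1.693897, -p*log2(p) = 0.523568
  p = 10/55 = 0.181818: log2(p) = -2.459432, -p*log2(p) = 0.447169
H = 0.404561 + 0.511219 + 0.173868 + 0.228894 + 0.523568 + 0.447169 = 2.289279

H = 2.2893 bits/symbol


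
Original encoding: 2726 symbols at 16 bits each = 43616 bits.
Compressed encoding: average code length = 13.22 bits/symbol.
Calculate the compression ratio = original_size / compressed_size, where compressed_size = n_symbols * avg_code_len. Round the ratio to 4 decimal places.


original_size = n_symbols * orig_bits = 2726 * 16 = 43616 bits
compressed_size = n_symbols * avg_code_len = 2726 * 13.22 = 36037.72 bits
ratio = original_size / compressed_size = 43616 / 36037.72 = 1.2103

Compression ratio = 1.2103
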